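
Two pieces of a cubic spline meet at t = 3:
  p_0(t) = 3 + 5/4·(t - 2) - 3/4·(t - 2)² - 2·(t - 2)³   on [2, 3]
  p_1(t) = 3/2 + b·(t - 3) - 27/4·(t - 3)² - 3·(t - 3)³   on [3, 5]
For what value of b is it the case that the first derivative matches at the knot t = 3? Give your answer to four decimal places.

-6.2500

p_0'(t) = 5/4 - 3/2·(t - 2) - 6·(t - 2)², so p_0'(3) = -25/4. On the right, p_1'(3) = b, so b = -25/4.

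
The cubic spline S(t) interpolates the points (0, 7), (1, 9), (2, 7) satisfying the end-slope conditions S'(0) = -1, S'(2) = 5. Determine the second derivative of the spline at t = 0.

18

With m_i denoting the second derivative at x_i, h_i = 1, 1, and Δ_i = (y_(i+1) − y_i)/h_i = 2, -2:
  1·m_0 + 4·m_1 + 1·m_2 = 6(Δ_1 - Δ_0) = -24
Clamped end conditions give two more equations: 2h_0·m_0 + h_0·m_1 = 6(Δ_0 - S'(0)) = 18 and h_1·m_1 + 2h_1·m_2 = 6(S'(2) - Δ_1) = 42.
Forward elimination and back-substitution give m_0 = 18, m_1 = -18, m_2 = 30.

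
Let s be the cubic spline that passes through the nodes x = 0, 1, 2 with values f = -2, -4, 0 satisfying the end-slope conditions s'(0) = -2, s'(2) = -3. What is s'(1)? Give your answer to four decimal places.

Write M_i for s''(x_i). With h_i = 1, 1 and divided differences Δ_i = -2, 4, the continuity of s' gives the tridiagonal system
  1·M_0 + 4·M_1 + 1·M_2 = 6(Δ_1 - Δ_0) = 36
Clamped end conditions give two more equations: 2h_0·M_0 + h_0·M_1 = 6(Δ_0 - s'(0)) = 0 and h_1·M_1 + 2h_1·M_2 = 6(s'(2) - Δ_1) = -42.
Solving: M_0 = -19/2, M_1 = 19, M_2 = -61/2.
On [1, 2], s'(x) = b_1 + 2c_1·(x - 1) + 3d_1·(x - 1)² with b_1 = Δ_1 - h_1(2M_1 + M_2)/6 = 11/4, c_1 = M_1/2 = 19/2, d_1 = (M_2 - M_1)/(6h_1) = -33/4. So s'(1) = 11/4.

2.7500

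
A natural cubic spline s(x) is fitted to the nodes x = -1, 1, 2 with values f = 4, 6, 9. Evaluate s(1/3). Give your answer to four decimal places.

4.8395

Write M_i for s''(x_i). With h_i = 2, 1 and divided differences Δ_i = 1, 3, the continuity of s' gives the tridiagonal system
  2·M_0 + 6·M_1 + 1·M_2 = 6(Δ_1 - Δ_0) = 12
Natural end conditions: M_0 = M_2 = 0.
Solving the tridiagonal system: M_0 = 0, M_1 = 2, M_2 = 0.
On [-1, 1], s(x) = 4 + 1/3·(x + 1) + 0·(x + 1)² + 1/6·(x + 1)³.
With (x + 1) = 4/3: s(1/3) = 392/81.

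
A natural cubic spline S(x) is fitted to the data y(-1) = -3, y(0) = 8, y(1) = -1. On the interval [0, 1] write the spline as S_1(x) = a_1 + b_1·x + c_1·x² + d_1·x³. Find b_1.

Put M_i = S'' at the i-th knot. Here h = (1, 1) and Δ = (11, -9), so the interior equations h_(i-1)·M_(i-1) + 2(h_(i-1)+h_i)·M_i + h_i·M_(i+1) = 6(Δ_i − Δ_(i-1)) read
  1·M_0 + 4·M_1 + 1·M_2 = 6(Δ_1 - Δ_0) = -120
Natural end conditions: M_0 = M_2 = 0.
Solving the tridiagonal system: M_0 = 0, M_1 = -30, M_2 = 0.
On [0, 1], with S_1(x) = a_1 + b_1·x + c_1·x² + d_1·x³: c_1 = M_1/2 = -15, d_1 = (M_2 - M_1)/(6h_1) = 5, b_1 = Δ_1 - h_1(2M_1 + M_2)/6 = 1.

1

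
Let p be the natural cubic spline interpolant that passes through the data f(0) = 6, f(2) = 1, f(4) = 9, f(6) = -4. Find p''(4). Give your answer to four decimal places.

-9.7000

With M_i denoting the second derivative at x_i, h_i = 2, 2, 2, and Δ_i = (y_(i+1) − y_i)/h_i = -5/2, 4, -13/2:
  2·M_0 + 8·M_1 + 2·M_2 = 6(Δ_1 - Δ_0) = 39
  2·M_1 + 8·M_2 + 2·M_3 = 6(Δ_2 - Δ_1) = -63
Natural end conditions: M_0 = M_3 = 0.
Solving: M_0 = 0, M_1 = 73/10, M_2 = -97/10, M_3 = 0.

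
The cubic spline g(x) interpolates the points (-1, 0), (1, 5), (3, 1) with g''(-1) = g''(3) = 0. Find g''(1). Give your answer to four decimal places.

-3.3750

Write m_i for g''(x_i). With h_i = 2, 2 and divided differences Δ_i = 5/2, -2, the continuity of g' gives the tridiagonal system
  2·m_0 + 8·m_1 + 2·m_2 = 6(Δ_1 - Δ_0) = -27
Natural end conditions: m_0 = m_2 = 0.
Hence m_0 = 0, m_1 = -27/8, m_2 = 0.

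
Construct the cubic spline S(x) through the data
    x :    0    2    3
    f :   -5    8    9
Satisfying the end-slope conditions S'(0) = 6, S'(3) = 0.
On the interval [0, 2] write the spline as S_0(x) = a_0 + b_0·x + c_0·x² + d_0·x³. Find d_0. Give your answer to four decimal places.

-0.9375

Let m_i = S''(x_i). Step sizes h_i = 2, 1; slopes of the chords Δ_i = (y_(i+1) - y_i)/h_i = 13/2, 1.
  2·m_0 + 6·m_1 + 1·m_2 = 6(Δ_1 - Δ_0) = -33
Clamped end conditions give two more equations: 2h_0·m_0 + h_0·m_1 = 6(Δ_0 - S'(0)) = 3 and h_1·m_1 + 2h_1·m_2 = 6(S'(3) - Δ_1) = -6.
Solving: m_0 = 17/4, m_1 = -7, m_2 = 1/2.
On [0, 2], with S_0(x) = a_0 + b_0·x + c_0·x² + d_0·x³: c_0 = m_0/2 = 17/8, d_0 = (m_1 - m_0)/(6h_0) = -15/16, b_0 = Δ_0 - h_0(2m_0 + m_1)/6 = 6.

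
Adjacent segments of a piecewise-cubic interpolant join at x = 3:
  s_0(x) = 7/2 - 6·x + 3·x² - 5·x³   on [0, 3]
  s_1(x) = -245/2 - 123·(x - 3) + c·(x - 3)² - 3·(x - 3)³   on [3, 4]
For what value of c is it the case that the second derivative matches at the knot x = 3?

-42

s_0''(x) = 6 - 30·x, so s_0''(3) = -84. On the right, s_1''(3) = 2c, so c = -42.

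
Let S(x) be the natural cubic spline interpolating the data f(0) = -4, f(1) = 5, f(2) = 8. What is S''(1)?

-9

With m_i denoting the second derivative at x_i, h_i = 1, 1, and Δ_i = (y_(i+1) − y_i)/h_i = 9, 3:
  1·m_0 + 4·m_1 + 1·m_2 = 6(Δ_1 - Δ_0) = -36
Natural end conditions: m_0 = m_2 = 0.
Forward elimination and back-substitution give m_0 = 0, m_1 = -9, m_2 = 0.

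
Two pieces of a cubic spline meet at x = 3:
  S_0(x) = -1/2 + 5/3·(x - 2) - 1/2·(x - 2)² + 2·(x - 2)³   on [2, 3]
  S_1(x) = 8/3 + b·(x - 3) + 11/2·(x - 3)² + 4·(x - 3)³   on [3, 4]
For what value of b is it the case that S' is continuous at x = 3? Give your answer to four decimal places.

S_0'(x) = 5/3 - 1·(x - 2) + 6·(x - 2)², so S_0'(3) = 20/3. On the right, S_1'(3) = b, so b = 20/3.

6.6667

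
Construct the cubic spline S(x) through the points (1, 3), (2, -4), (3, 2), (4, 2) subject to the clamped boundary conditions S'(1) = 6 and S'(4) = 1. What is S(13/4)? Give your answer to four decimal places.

Let m_i = S''(x_i). Step sizes h_i = 1, 1, 1; slopes of the chords Δ_i = (y_(i+1) - y_i)/h_i = -7, 6, 0.
  1·m_0 + 4·m_1 + 1·m_2 = 6(Δ_1 - Δ_0) = 78
  1·m_1 + 4·m_2 + 1·m_3 = 6(Δ_2 - Δ_1) = -36
Clamped end conditions give two more equations: 2h_0·m_0 + h_0·m_1 = 6(Δ_0 - S'(1)) = -78 and h_2·m_2 + 2h_2·m_3 = 6(S'(4) - Δ_2) = 6.
Forward elimination and back-substitution give m_0 = -884/15, m_1 = 598/15, m_2 = -338/15, m_3 = 214/15.
On [3, 4], S(x) = 2 + 77/15·(x - 3) - 169/15·(x - 3)² + 92/15·(x - 3)³.
With (x - 3) = 1/4: S(13/4) = 107/40.

2.6750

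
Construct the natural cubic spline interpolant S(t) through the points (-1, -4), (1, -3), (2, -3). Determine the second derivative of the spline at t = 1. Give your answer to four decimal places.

With σ_i denoting the second derivative at x_i, h_i = 2, 1, and Δ_i = (y_(i+1) − y_i)/h_i = 1/2, 0:
  2·σ_0 + 6·σ_1 + 1·σ_2 = 6(Δ_1 - Δ_0) = -3
Natural end conditions: σ_0 = σ_2 = 0.
Solving: σ_0 = 0, σ_1 = -1/2, σ_2 = 0.

-0.5000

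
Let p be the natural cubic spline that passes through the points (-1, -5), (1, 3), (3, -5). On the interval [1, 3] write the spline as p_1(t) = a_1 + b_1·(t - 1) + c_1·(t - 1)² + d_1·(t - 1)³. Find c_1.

-3

With m_i denoting the second derivative at x_i, h_i = 2, 2, and Δ_i = (y_(i+1) − y_i)/h_i = 4, -4:
  2·m_0 + 8·m_1 + 2·m_2 = 6(Δ_1 - Δ_0) = -48
Natural end conditions: m_0 = m_2 = 0.
Forward elimination and back-substitution give m_0 = 0, m_1 = -6, m_2 = 0.
On [1, 3], with p_1(t) = a_1 + b_1·(t - 1) + c_1·(t - 1)² + d_1·(t - 1)³: c_1 = m_1/2 = -3, d_1 = (m_2 - m_1)/(6h_1) = 1/2, b_1 = Δ_1 - h_1(2m_1 + m_2)/6 = 0.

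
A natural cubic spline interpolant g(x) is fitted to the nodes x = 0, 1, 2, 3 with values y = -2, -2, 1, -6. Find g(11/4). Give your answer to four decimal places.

Write M_i for g''(x_i). With h_i = 1, 1, 1 and divided differences Δ_i = 0, 3, -7, the continuity of g' gives the tridiagonal system
  1·M_0 + 4·M_1 + 1·M_2 = 6(Δ_1 - Δ_0) = 18
  1·M_1 + 4·M_2 + 1·M_3 = 6(Δ_2 - Δ_1) = -60
Natural end conditions: M_0 = M_3 = 0.
Hence M_0 = 0, M_1 = 44/5, M_2 = -86/5, M_3 = 0.
On [2, 3], g(x) = 1 - 19/15·(x - 2) - 43/5·(x - 2)² + 43/15·(x - 2)³.
With (x - 2) = 3/4: g(11/4) = -229/64.

-3.5781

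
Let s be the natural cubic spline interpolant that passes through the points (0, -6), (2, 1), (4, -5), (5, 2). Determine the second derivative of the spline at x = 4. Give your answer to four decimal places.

12.6818

Let σ_i = s''(x_i). Step sizes h_i = 2, 2, 1; slopes of the chords Δ_i = (y_(i+1) - y_i)/h_i = 7/2, -3, 7.
  2·σ_0 + 8·σ_1 + 2·σ_2 = 6(Δ_1 - Δ_0) = -39
  2·σ_1 + 6·σ_2 + 1·σ_3 = 6(Δ_2 - Δ_1) = 60
Natural end conditions: σ_0 = σ_3 = 0.
Solving: σ_0 = 0, σ_1 = -177/22, σ_2 = 279/22, σ_3 = 0.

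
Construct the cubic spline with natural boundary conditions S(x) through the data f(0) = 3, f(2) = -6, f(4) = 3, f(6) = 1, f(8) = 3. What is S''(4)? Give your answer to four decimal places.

Put σ_i = S'' at the i-th knot. Here h = (2, 2, 2, 2) and Δ = (-9/2, 9/2, -1, 1), so the interior equations h_(i-1)·σ_(i-1) + 2(h_(i-1)+h_i)·σ_i + h_i·σ_(i+1) = 6(Δ_i − Δ_(i-1)) read
  2·σ_0 + 8·σ_1 + 2·σ_2 = 6(Δ_1 - Δ_0) = 54
  2·σ_1 + 8·σ_2 + 2·σ_3 = 6(Δ_2 - Δ_1) = -33
  2·σ_2 + 8·σ_3 + 2·σ_4 = 6(Δ_3 - Δ_2) = 12
Natural end conditions: σ_0 = σ_4 = 0.
Hence σ_0 = 0, σ_1 = 477/56, σ_2 = -99/14, σ_3 = 183/56, σ_4 = 0.

-7.0714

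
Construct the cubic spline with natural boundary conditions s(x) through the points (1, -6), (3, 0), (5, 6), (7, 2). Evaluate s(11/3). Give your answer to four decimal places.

2.5432

Let M_i = s''(x_i). Step sizes h_i = 2, 2, 2; slopes of the chords Δ_i = (y_(i+1) - y_i)/h_i = 3, 3, -2.
  2·M_0 + 8·M_1 + 2·M_2 = 6(Δ_1 - Δ_0) = 0
  2·M_1 + 8·M_2 + 2·M_3 = 6(Δ_2 - Δ_1) = -30
Natural end conditions: M_0 = M_3 = 0.
Solving the tridiagonal system: M_0 = 0, M_1 = 1, M_2 = -4, M_3 = 0.
On [3, 5], s(x) = 0 + 11/3·(x - 3) + 1/2·(x - 3)² - 5/12·(x - 3)³.
With (x - 3) = 2/3: s(11/3) = 206/81.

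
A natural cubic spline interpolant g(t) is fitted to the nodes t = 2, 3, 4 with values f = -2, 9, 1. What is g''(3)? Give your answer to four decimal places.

Let m_i = g''(x_i). Step sizes h_i = 1, 1; slopes of the chords Δ_i = (y_(i+1) - y_i)/h_i = 11, -8.
  1·m_0 + 4·m_1 + 1·m_2 = 6(Δ_1 - Δ_0) = -114
Natural end conditions: m_0 = m_2 = 0.
Solving the tridiagonal system: m_0 = 0, m_1 = -57/2, m_2 = 0.

-28.5000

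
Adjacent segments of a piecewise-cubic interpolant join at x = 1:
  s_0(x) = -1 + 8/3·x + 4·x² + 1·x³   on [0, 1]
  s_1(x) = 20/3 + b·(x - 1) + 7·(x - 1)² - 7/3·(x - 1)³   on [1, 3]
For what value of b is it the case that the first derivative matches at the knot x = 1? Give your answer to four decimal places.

s_0'(x) = 8/3 + 8·x + 3·x², so s_0'(1) = 41/3. On the right, s_1'(1) = b, so b = 41/3.

13.6667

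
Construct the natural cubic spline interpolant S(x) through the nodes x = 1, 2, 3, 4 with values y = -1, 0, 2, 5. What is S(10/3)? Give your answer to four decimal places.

Put σ_i = S'' at the i-th knot. Here h = (1, 1, 1) and Δ = (1, 2, 3), so the interior equations h_(i-1)·σ_(i-1) + 2(h_(i-1)+h_i)·σ_i + h_i·σ_(i+1) = 6(Δ_i − Δ_(i-1)) read
  1·σ_0 + 4·σ_1 + 1·σ_2 = 6(Δ_1 - Δ_0) = 6
  1·σ_1 + 4·σ_2 + 1·σ_3 = 6(Δ_2 - Δ_1) = 6
Natural end conditions: σ_0 = σ_3 = 0.
Solving: σ_0 = 0, σ_1 = 6/5, σ_2 = 6/5, σ_3 = 0.
On [3, 4], S(x) = 2 + 13/5·(x - 3) + 3/5·(x - 3)² - 1/5·(x - 3)³.
With (x - 3) = 1/3: S(10/3) = 79/27.

2.9259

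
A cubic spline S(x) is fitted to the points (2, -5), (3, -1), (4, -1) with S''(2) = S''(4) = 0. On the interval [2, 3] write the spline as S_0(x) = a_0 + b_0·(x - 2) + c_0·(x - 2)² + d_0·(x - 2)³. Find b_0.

5

Write m_i for S''(x_i). With h_i = 1, 1 and divided differences Δ_i = 4, 0, the continuity of S' gives the tridiagonal system
  1·m_0 + 4·m_1 + 1·m_2 = 6(Δ_1 - Δ_0) = -24
Natural end conditions: m_0 = m_2 = 0.
Solving: m_0 = 0, m_1 = -6, m_2 = 0.
On [2, 3], with S_0(x) = a_0 + b_0·(x - 2) + c_0·(x - 2)² + d_0·(x - 2)³: c_0 = m_0/2 = 0, d_0 = (m_1 - m_0)/(6h_0) = -1, b_0 = Δ_0 - h_0(2m_0 + m_1)/6 = 5.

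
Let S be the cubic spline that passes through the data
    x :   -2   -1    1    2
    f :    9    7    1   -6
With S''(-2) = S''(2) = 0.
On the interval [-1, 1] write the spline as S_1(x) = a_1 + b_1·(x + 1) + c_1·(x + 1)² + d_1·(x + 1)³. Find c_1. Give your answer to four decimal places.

With M_i denoting the second derivative at x_i, h_i = 1, 2, 1, and Δ_i = (y_(i+1) − y_i)/h_i = -2, -3, -7:
  1·M_0 + 6·M_1 + 2·M_2 = 6(Δ_1 - Δ_0) = -6
  2·M_1 + 6·M_2 + 1·M_3 = 6(Δ_2 - Δ_1) = -24
Natural end conditions: M_0 = M_3 = 0.
Forward elimination and back-substitution give M_0 = 0, M_1 = 3/8, M_2 = -33/8, M_3 = 0.
On [-1, 1], with S_1(x) = a_1 + b_1·(x + 1) + c_1·(x + 1)² + d_1·(x + 1)³: c_1 = M_1/2 = 3/16, d_1 = (M_2 - M_1)/(6h_1) = -3/8, b_1 = Δ_1 - h_1(2M_1 + M_2)/6 = -15/8.

0.1875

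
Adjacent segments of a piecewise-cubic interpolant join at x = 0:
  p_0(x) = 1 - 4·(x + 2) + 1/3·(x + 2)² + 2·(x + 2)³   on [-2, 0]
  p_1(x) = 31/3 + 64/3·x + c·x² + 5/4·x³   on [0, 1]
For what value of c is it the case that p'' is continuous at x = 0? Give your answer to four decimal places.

p_0''(x) = 2/3 + 12·(x + 2), so p_0''(0) = 74/3. On the right, p_1''(0) = 2c, so c = 37/3.

12.3333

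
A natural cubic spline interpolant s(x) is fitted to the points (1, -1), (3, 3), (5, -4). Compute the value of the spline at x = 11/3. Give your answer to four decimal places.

Put σ_i = s'' at the i-th knot. Here h = (2, 2) and Δ = (2, -7/2), so the interior equations h_(i-1)·σ_(i-1) + 2(h_(i-1)+h_i)·σ_i + h_i·σ_(i+1) = 6(Δ_i − Δ_(i-1)) read
  2·σ_0 + 8·σ_1 + 2·σ_2 = 6(Δ_1 - Δ_0) = -33
Natural end conditions: σ_0 = σ_2 = 0.
Solving the tridiagonal system: σ_0 = 0, σ_1 = -33/8, σ_2 = 0.
On [3, 5], s(x) = 3 - 3/4·(x - 3) - 33/16·(x - 3)² + 11/32·(x - 3)³.
With (x - 3) = 2/3: s(11/3) = 91/54.

1.6852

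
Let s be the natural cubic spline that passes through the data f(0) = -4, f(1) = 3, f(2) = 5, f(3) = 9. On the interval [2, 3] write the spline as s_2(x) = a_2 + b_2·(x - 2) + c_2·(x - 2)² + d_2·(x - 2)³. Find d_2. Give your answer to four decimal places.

-0.8667

Write m_i for s''(x_i). With h_i = 1, 1, 1 and divided differences Δ_i = 7, 2, 4, the continuity of s' gives the tridiagonal system
  1·m_0 + 4·m_1 + 1·m_2 = 6(Δ_1 - Δ_0) = -30
  1·m_1 + 4·m_2 + 1·m_3 = 6(Δ_2 - Δ_1) = 12
Natural end conditions: m_0 = m_3 = 0.
Forward elimination and back-substitution give m_0 = 0, m_1 = -44/5, m_2 = 26/5, m_3 = 0.
On [2, 3], with s_2(x) = a_2 + b_2·(x - 2) + c_2·(x - 2)² + d_2·(x - 2)³: c_2 = m_2/2 = 13/5, d_2 = (m_3 - m_2)/(6h_2) = -13/15, b_2 = Δ_2 - h_2(2m_2 + m_3)/6 = 34/15.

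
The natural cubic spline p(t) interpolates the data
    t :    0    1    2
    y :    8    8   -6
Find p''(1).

Put M_i = p'' at the i-th knot. Here h = (1, 1) and Δ = (0, -14), so the interior equations h_(i-1)·M_(i-1) + 2(h_(i-1)+h_i)·M_i + h_i·M_(i+1) = 6(Δ_i − Δ_(i-1)) read
  1·M_0 + 4·M_1 + 1·M_2 = 6(Δ_1 - Δ_0) = -84
Natural end conditions: M_0 = M_2 = 0.
Solving: M_0 = 0, M_1 = -21, M_2 = 0.

-21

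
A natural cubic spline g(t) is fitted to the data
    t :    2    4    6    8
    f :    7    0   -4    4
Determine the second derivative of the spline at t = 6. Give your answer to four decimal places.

4.5000

Write M_i for g''(x_i). With h_i = 2, 2, 2 and divided differences Δ_i = -7/2, -2, 4, the continuity of g' gives the tridiagonal system
  2·M_0 + 8·M_1 + 2·M_2 = 6(Δ_1 - Δ_0) = 9
  2·M_1 + 8·M_2 + 2·M_3 = 6(Δ_2 - Δ_1) = 36
Natural end conditions: M_0 = M_3 = 0.
Hence M_0 = 0, M_1 = 0, M_2 = 9/2, M_3 = 0.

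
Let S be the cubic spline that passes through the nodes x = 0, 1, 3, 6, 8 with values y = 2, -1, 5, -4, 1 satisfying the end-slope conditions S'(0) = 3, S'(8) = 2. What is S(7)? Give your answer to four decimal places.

Put m_i = S'' at the i-th knot. Here h = (1, 2, 3, 2) and Δ = (-3, 3, -3, 5/2), so the interior equations h_(i-1)·m_(i-1) + 2(h_(i-1)+h_i)·m_i + h_i·m_(i+1) = 6(Δ_i − Δ_(i-1)) read
  1·m_0 + 6·m_1 + 2·m_2 = 6(Δ_1 - Δ_0) = 36
  2·m_1 + 10·m_2 + 3·m_3 = 6(Δ_2 - Δ_1) = -36
  3·m_2 + 10·m_3 + 2·m_4 = 6(Δ_3 - Δ_2) = 33
Clamped end conditions give two more equations: 2h_0·m_0 + h_0·m_1 = 6(Δ_0 - S'(0)) = -36 and h_3·m_3 + 2h_3·m_4 = 6(S'(8) - Δ_3) = -3.
Solving the tridiagonal system: m_0 = -317/13, m_1 = 166/13, m_2 = -211/26, m_3 = 85/13, m_4 = -209/52.
On [6, 8], S(x) = -4 - 27/52·(x - 6) + 85/26·(x - 6)² - 183/208·(x - 6)³.
With (x - 6) = 1: S(7) = -443/208.

-2.1298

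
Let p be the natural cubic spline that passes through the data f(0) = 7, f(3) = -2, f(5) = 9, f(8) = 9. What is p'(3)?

Put M_i = p'' at the i-th knot. Here h = (3, 2, 3) and Δ = (-3, 11/2, 0), so the interior equations h_(i-1)·M_(i-1) + 2(h_(i-1)+h_i)·M_i + h_i·M_(i+1) = 6(Δ_i − Δ_(i-1)) read
  3·M_0 + 10·M_1 + 2·M_2 = 6(Δ_1 - Δ_0) = 51
  2·M_1 + 10·M_2 + 3·M_3 = 6(Δ_2 - Δ_1) = -33
Natural end conditions: M_0 = M_3 = 0.
Hence M_0 = 0, M_1 = 6, M_2 = -9/2, M_3 = 0.
On [3, 5], p'(x) = b_1 + 2c_1·(x - 3) + 3d_1·(x - 3)² with b_1 = Δ_1 - h_1(2M_1 + M_2)/6 = 3, c_1 = M_1/2 = 3, d_1 = (M_2 - M_1)/(6h_1) = -7/8. So p'(3) = 3.

3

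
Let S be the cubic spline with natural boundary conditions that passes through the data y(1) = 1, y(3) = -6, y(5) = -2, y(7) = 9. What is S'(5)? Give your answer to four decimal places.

4.3667

With M_i denoting the second derivative at x_i, h_i = 2, 2, 2, and Δ_i = (y_(i+1) − y_i)/h_i = -7/2, 2, 11/2:
  2·M_0 + 8·M_1 + 2·M_2 = 6(Δ_1 - Δ_0) = 33
  2·M_1 + 8·M_2 + 2·M_3 = 6(Δ_2 - Δ_1) = 21
Natural end conditions: M_0 = M_3 = 0.
Hence M_0 = 0, M_1 = 37/10, M_2 = 17/10, M_3 = 0.
On [5, 7], S'(t) = b_2 + 2c_2·(t - 5) + 3d_2·(t - 5)² with b_2 = Δ_2 - h_2(2M_2 + M_3)/6 = 131/30, c_2 = M_2/2 = 17/20, d_2 = (M_3 - M_2)/(6h_2) = -17/120. So S'(5) = 131/30.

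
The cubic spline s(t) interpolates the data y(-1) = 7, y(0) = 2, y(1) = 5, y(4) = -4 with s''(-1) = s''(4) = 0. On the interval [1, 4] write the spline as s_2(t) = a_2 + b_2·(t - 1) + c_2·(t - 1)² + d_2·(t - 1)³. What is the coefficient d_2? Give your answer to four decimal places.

0.3441

With σ_i denoting the second derivative at x_i, h_i = 1, 1, 3, and Δ_i = (y_(i+1) − y_i)/h_i = -5, 3, -3:
  1·σ_0 + 4·σ_1 + 1·σ_2 = 6(Δ_1 - Δ_0) = 48
  1·σ_1 + 8·σ_2 + 3·σ_3 = 6(Δ_2 - Δ_1) = -36
Natural end conditions: σ_0 = σ_3 = 0.
Solving: σ_0 = 0, σ_1 = 420/31, σ_2 = -192/31, σ_3 = 0.
On [1, 4], with s_2(t) = a_2 + b_2·(t - 1) + c_2·(t - 1)² + d_2·(t - 1)³: c_2 = σ_2/2 = -96/31, d_2 = (σ_3 - σ_2)/(6h_2) = 32/93, b_2 = Δ_2 - h_2(2σ_2 + σ_3)/6 = 99/31.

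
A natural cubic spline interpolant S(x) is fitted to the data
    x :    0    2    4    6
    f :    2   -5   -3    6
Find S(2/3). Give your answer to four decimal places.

-0.9062

Write M_i for S''(x_i). With h_i = 2, 2, 2 and divided differences Δ_i = -7/2, 1, 9/2, the continuity of S' gives the tridiagonal system
  2·M_0 + 8·M_1 + 2·M_2 = 6(Δ_1 - Δ_0) = 27
  2·M_1 + 8·M_2 + 2·M_3 = 6(Δ_2 - Δ_1) = 21
Natural end conditions: M_0 = M_3 = 0.
Solving: M_0 = 0, M_1 = 29/10, M_2 = 19/10, M_3 = 0.
On [0, 2], S(x) = 2 - 67/15·x + 0·x² + 29/120·x³.
With x = 2/3: S(2/3) = -367/405.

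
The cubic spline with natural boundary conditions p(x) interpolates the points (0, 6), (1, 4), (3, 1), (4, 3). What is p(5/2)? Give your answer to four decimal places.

1.0469

Write m_i for p''(x_i). With h_i = 1, 2, 1 and divided differences Δ_i = -2, -3/2, 2, the continuity of p' gives the tridiagonal system
  1·m_0 + 6·m_1 + 2·m_2 = 6(Δ_1 - Δ_0) = 3
  2·m_1 + 6·m_2 + 1·m_3 = 6(Δ_2 - Δ_1) = 21
Natural end conditions: m_0 = m_3 = 0.
Solving the tridiagonal system: m_0 = 0, m_1 = -3/4, m_2 = 15/4, m_3 = 0.
On [1, 3], p(x) = 4 - 9/4·(x - 1) - 3/8·(x - 1)² + 3/8·(x - 1)³.
With (x - 1) = 3/2: p(5/2) = 67/64.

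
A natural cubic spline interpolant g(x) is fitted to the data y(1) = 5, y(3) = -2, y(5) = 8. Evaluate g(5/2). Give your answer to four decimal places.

With M_i denoting the second derivative at x_i, h_i = 2, 2, and Δ_i = (y_(i+1) − y_i)/h_i = -7/2, 5:
  2·M_0 + 8·M_1 + 2·M_2 = 6(Δ_1 - Δ_0) = 51
Natural end conditions: M_0 = M_2 = 0.
Solving the tridiagonal system: M_0 = 0, M_1 = 51/8, M_2 = 0.
On [1, 3], g(x) = 5 - 45/8·(x - 1) + 0·(x - 1)² + 17/32·(x - 1)³.
With (x - 1) = 3/2: g(5/2) = -421/256.

-1.6445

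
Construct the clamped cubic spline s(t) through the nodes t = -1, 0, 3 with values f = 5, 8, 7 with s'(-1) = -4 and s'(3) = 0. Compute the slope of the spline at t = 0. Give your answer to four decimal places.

With m_i denoting the second derivative at x_i, h_i = 1, 3, and Δ_i = (y_(i+1) − y_i)/h_i = 3, -1/3:
  1·m_0 + 8·m_1 + 3·m_2 = 6(Δ_1 - Δ_0) = -20
Clamped end conditions give two more equations: 2h_0·m_0 + h_0·m_1 = 6(Δ_0 - s'(-1)) = 42 and h_1·m_1 + 2h_1·m_2 = 6(s'(3) - Δ_1) = 2.
Solving: m_0 = 49/2, m_1 = -7, m_2 = 23/6.
On [0, 3], s'(t) = b_1 + 2c_1·t + 3d_1·t² with b_1 = Δ_1 - h_1(2m_1 + m_2)/6 = 19/4, c_1 = m_1/2 = -7/2, d_1 = (m_2 - m_1)/(6h_1) = 65/108. So s'(0) = 19/4.

4.7500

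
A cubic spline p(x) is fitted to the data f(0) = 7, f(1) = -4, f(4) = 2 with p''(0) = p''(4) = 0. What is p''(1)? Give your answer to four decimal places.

9.7500

With M_i denoting the second derivative at x_i, h_i = 1, 3, and Δ_i = (y_(i+1) − y_i)/h_i = -11, 2:
  1·M_0 + 8·M_1 + 3·M_2 = 6(Δ_1 - Δ_0) = 78
Natural end conditions: M_0 = M_2 = 0.
Solving: M_0 = 0, M_1 = 39/4, M_2 = 0.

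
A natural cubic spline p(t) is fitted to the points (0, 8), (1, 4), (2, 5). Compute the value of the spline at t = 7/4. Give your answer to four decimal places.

Let σ_i = p''(x_i). Step sizes h_i = 1, 1; slopes of the chords Δ_i = (y_(i+1) - y_i)/h_i = -4, 1.
  1·σ_0 + 4·σ_1 + 1·σ_2 = 6(Δ_1 - Δ_0) = 30
Natural end conditions: σ_0 = σ_2 = 0.
Solving the tridiagonal system: σ_0 = 0, σ_1 = 15/2, σ_2 = 0.
On [1, 2], p(t) = 4 - 3/2·(t - 1) + 15/4·(t - 1)² - 5/4·(t - 1)³.
With (t - 1) = 3/4: p(7/4) = 1141/256.

4.4570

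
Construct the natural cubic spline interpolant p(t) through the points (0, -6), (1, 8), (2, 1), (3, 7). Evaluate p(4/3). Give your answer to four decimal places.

6.6198

Let σ_i = p''(x_i). Step sizes h_i = 1, 1, 1; slopes of the chords Δ_i = (y_(i+1) - y_i)/h_i = 14, -7, 6.
  1·σ_0 + 4·σ_1 + 1·σ_2 = 6(Δ_1 - Δ_0) = -126
  1·σ_1 + 4·σ_2 + 1·σ_3 = 6(Δ_2 - Δ_1) = 78
Natural end conditions: σ_0 = σ_3 = 0.
Hence σ_0 = 0, σ_1 = -194/5, σ_2 = 146/5, σ_3 = 0.
On [1, 2], p(t) = 8 + 16/15·(t - 1) - 97/5·(t - 1)² + 34/3·(t - 1)³.
With (t - 1) = 1/3: p(4/3) = 2681/405.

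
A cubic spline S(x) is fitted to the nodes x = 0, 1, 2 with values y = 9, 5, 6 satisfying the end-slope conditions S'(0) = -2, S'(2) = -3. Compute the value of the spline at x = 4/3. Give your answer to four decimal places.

Put m_i = S'' at the i-th knot. Here h = (1, 1) and Δ = (-4, 1), so the interior equations h_(i-1)·m_(i-1) + 2(h_(i-1)+h_i)·m_i + h_i·m_(i+1) = 6(Δ_i − Δ_(i-1)) read
  1·m_0 + 4·m_1 + 1·m_2 = 6(Δ_1 - Δ_0) = 30
Clamped end conditions give two more equations: 2h_0·m_0 + h_0·m_1 = 6(Δ_0 - S'(0)) = -12 and h_1·m_1 + 2h_1·m_2 = 6(S'(2) - Δ_1) = -24.
Hence m_0 = -14, m_1 = 16, m_2 = -20.
On [1, 2], S(x) = 5 - 1·(x - 1) + 8·(x - 1)² - 6·(x - 1)³.
With (x - 1) = 1/3: S(4/3) = 16/3.

5.3333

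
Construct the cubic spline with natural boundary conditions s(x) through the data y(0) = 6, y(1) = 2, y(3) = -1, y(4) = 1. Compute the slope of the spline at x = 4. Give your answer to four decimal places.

With m_i denoting the second derivative at x_i, h_i = 1, 2, 1, and Δ_i = (y_(i+1) − y_i)/h_i = -4, -3/2, 2:
  1·m_0 + 6·m_1 + 2·m_2 = 6(Δ_1 - Δ_0) = 15
  2·m_1 + 6·m_2 + 1·m_3 = 6(Δ_2 - Δ_1) = 21
Natural end conditions: m_0 = m_3 = 0.
Solving: m_0 = 0, m_1 = 3/2, m_2 = 3, m_3 = 0.
On [3, 4], s'(x) = b_2 + 2c_2·(x - 3) + 3d_2·(x - 3)² with b_2 = Δ_2 - h_2(2m_2 + m_3)/6 = 1, c_2 = m_2/2 = 3/2, d_2 = (m_3 - m_2)/(6h_2) = -1/2. So s'(4) = 5/2.

2.5000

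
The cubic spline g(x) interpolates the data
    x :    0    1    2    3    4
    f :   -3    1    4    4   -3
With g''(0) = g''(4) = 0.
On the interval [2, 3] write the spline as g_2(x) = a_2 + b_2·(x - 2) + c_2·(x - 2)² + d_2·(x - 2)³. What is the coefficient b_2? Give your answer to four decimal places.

2.2500

Let M_i = g''(x_i). Step sizes h_i = 1, 1, 1, 1; slopes of the chords Δ_i = (y_(i+1) - y_i)/h_i = 4, 3, 0, -7.
  1·M_0 + 4·M_1 + 1·M_2 = 6(Δ_1 - Δ_0) = -6
  1·M_1 + 4·M_2 + 1·M_3 = 6(Δ_2 - Δ_1) = -18
  1·M_2 + 4·M_3 + 1·M_4 = 6(Δ_3 - Δ_2) = -42
Natural end conditions: M_0 = M_4 = 0.
Forward elimination and back-substitution give M_0 = 0, M_1 = -15/14, M_2 = -12/7, M_3 = -141/14, M_4 = 0.
On [2, 3], with g_2(x) = a_2 + b_2·(x - 2) + c_2·(x - 2)² + d_2·(x - 2)³: c_2 = M_2/2 = -6/7, d_2 = (M_3 - M_2)/(6h_2) = -39/28, b_2 = Δ_2 - h_2(2M_2 + M_3)/6 = 9/4.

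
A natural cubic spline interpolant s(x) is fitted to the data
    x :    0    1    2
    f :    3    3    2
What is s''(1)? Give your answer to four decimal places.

With σ_i denoting the second derivative at x_i, h_i = 1, 1, and Δ_i = (y_(i+1) − y_i)/h_i = 0, -1:
  1·σ_0 + 4·σ_1 + 1·σ_2 = 6(Δ_1 - Δ_0) = -6
Natural end conditions: σ_0 = σ_2 = 0.
Solving the tridiagonal system: σ_0 = 0, σ_1 = -3/2, σ_2 = 0.

-1.5000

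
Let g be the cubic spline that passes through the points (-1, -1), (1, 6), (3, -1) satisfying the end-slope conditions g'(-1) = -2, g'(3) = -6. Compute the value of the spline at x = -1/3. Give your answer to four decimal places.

With M_i denoting the second derivative at x_i, h_i = 2, 2, and Δ_i = (y_(i+1) − y_i)/h_i = 7/2, -7/2:
  2·M_0 + 8·M_1 + 2·M_2 = 6(Δ_1 - Δ_0) = -42
Clamped end conditions give two more equations: 2h_0·M_0 + h_0·M_1 = 6(Δ_0 - g'(-1)) = 33 and h_1·M_1 + 2h_1·M_2 = 6(g'(3) - Δ_1) = -15.
Solving the tridiagonal system: M_0 = 25/2, M_1 = -17/2, M_2 = 1/2.
On [-1, 1], g(x) = -1 - 2·(x + 1) + 25/4·(x + 1)² - 7/4·(x + 1)³.
With (x + 1) = 2/3: g(-1/3) = -2/27.

-0.0741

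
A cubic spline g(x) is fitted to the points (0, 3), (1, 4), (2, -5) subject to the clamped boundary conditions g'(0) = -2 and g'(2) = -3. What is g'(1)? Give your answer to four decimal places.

-4.7500

Let σ_i = g''(x_i). Step sizes h_i = 1, 1; slopes of the chords Δ_i = (y_(i+1) - y_i)/h_i = 1, -9.
  1·σ_0 + 4·σ_1 + 1·σ_2 = 6(Δ_1 - Δ_0) = -60
Clamped end conditions give two more equations: 2h_0·σ_0 + h_0·σ_1 = 6(Δ_0 - g'(0)) = 18 and h_1·σ_1 + 2h_1·σ_2 = 6(g'(2) - Δ_1) = 36.
Solving the tridiagonal system: σ_0 = 47/2, σ_1 = -29, σ_2 = 65/2.
On [1, 2], g'(x) = b_1 + 2c_1·(x - 1) + 3d_1·(x - 1)² with b_1 = Δ_1 - h_1(2σ_1 + σ_2)/6 = -19/4, c_1 = σ_1/2 = -29/2, d_1 = (σ_2 - σ_1)/(6h_1) = 41/4. So g'(1) = -19/4.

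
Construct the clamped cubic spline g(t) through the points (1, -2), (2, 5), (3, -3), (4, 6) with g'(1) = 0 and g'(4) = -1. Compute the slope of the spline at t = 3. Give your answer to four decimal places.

1.2667

Put M_i = g'' at the i-th knot. Here h = (1, 1, 1) and Δ = (7, -8, 9), so the interior equations h_(i-1)·M_(i-1) + 2(h_(i-1)+h_i)·M_i + h_i·M_(i+1) = 6(Δ_i − Δ_(i-1)) read
  1·M_0 + 4·M_1 + 1·M_2 = 6(Δ_1 - Δ_0) = -90
  1·M_1 + 4·M_2 + 1·M_3 = 6(Δ_2 - Δ_1) = 102
Clamped end conditions give two more equations: 2h_0·M_0 + h_0·M_1 = 6(Δ_0 - g'(1)) = 42 and h_2·M_2 + 2h_2·M_3 = 6(g'(4) - Δ_2) = -60.
Solving: M_0 = 662/15, M_1 = -694/15, M_2 = 764/15, M_3 = -832/15.
On [3, 4], g'(t) = b_2 + 2c_2·(t - 3) + 3d_2·(t - 3)² with b_2 = Δ_2 - h_2(2M_2 + M_3)/6 = 19/15, c_2 = M_2/2 = 382/15, d_2 = (M_3 - M_2)/(6h_2) = -266/15. So g'(3) = 19/15.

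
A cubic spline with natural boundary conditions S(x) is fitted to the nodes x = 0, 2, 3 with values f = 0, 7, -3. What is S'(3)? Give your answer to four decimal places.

Put σ_i = S'' at the i-th knot. Here h = (2, 1) and Δ = (7/2, -10), so the interior equations h_(i-1)·σ_(i-1) + 2(h_(i-1)+h_i)·σ_i + h_i·σ_(i+1) = 6(Δ_i − Δ_(i-1)) read
  2·σ_0 + 6·σ_1 + 1·σ_2 = 6(Δ_1 - Δ_0) = -81
Natural end conditions: σ_0 = σ_2 = 0.
Hence σ_0 = 0, σ_1 = -27/2, σ_2 = 0.
On [2, 3], S'(x) = b_1 + 2c_1·(x - 2) + 3d_1·(x - 2)² with b_1 = Δ_1 - h_1(2σ_1 + σ_2)/6 = -11/2, c_1 = σ_1/2 = -27/4, d_1 = (σ_2 - σ_1)/(6h_1) = 9/4. So S'(3) = -49/4.

-12.2500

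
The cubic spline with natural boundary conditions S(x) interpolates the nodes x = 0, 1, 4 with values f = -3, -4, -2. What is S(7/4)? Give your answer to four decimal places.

With M_i denoting the second derivative at x_i, h_i = 1, 3, and Δ_i = (y_(i+1) − y_i)/h_i = -1, 2/3:
  1·M_0 + 8·M_1 + 3·M_2 = 6(Δ_1 - Δ_0) = 10
Natural end conditions: M_0 = M_2 = 0.
Hence M_0 = 0, M_1 = 5/4, M_2 = 0.
On [1, 4], S(x) = -4 - 7/12·(x - 1) + 5/8·(x - 1)² - 5/72·(x - 1)³.
With (x - 1) = 3/4: S(7/4) = -2107/512.

-4.1152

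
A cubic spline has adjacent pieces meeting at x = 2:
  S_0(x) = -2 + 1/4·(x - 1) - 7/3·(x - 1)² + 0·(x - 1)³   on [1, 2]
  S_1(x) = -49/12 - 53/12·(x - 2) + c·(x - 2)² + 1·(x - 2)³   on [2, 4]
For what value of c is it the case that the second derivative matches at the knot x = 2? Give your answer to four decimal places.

-2.3333

S_0''(x) = -14/3 + 0·(x - 1), so S_0''(2) = -14/3. On the right, S_1''(2) = 2c, so c = -7/3.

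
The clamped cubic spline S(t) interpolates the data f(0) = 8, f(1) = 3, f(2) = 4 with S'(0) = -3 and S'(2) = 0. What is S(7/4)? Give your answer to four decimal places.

3.7383

Put σ_i = S'' at the i-th knot. Here h = (1, 1) and Δ = (-5, 1), so the interior equations h_(i-1)·σ_(i-1) + 2(h_(i-1)+h_i)·σ_i + h_i·σ_(i+1) = 6(Δ_i − Δ_(i-1)) read
  1·σ_0 + 4·σ_1 + 1·σ_2 = 6(Δ_1 - Δ_0) = 36
Clamped end conditions give two more equations: 2h_0·σ_0 + h_0·σ_1 = 6(Δ_0 - S'(0)) = -12 and h_1·σ_1 + 2h_1·σ_2 = 6(S'(2) - Δ_1) = -6.
Forward elimination and back-substitution give σ_0 = -27/2, σ_1 = 15, σ_2 = -21/2.
On [1, 2], S(t) = 3 - 9/4·(t - 1) + 15/2·(t - 1)² - 17/4·(t - 1)³.
With (t - 1) = 3/4: S(7/4) = 957/256.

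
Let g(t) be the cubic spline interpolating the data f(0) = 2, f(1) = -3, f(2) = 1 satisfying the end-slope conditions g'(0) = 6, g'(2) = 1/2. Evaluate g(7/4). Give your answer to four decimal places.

0.1934

Put M_i = g'' at the i-th knot. Here h = (1, 1) and Δ = (-5, 4), so the interior equations h_(i-1)·M_(i-1) + 2(h_(i-1)+h_i)·M_i + h_i·M_(i+1) = 6(Δ_i − Δ_(i-1)) read
  1·M_0 + 4·M_1 + 1·M_2 = 6(Δ_1 - Δ_0) = 54
Clamped end conditions give two more equations: 2h_0·M_0 + h_0·M_1 = 6(Δ_0 - g'(0)) = -66 and h_1·M_1 + 2h_1·M_2 = 6(g'(2) - Δ_1) = -21.
Forward elimination and back-substitution give M_0 = -197/4, M_1 = 65/2, M_2 = -107/4.
On [1, 2], g(t) = -3 - 19/8·(t - 1) + 65/4·(t - 1)² - 79/8·(t - 1)³.
With (t - 1) = 3/4: g(7/4) = 99/512.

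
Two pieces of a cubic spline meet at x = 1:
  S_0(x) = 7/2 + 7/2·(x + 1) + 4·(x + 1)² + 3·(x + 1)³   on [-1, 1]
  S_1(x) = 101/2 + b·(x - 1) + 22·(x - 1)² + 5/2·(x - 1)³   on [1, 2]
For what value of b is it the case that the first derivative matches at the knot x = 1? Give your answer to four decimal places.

S_0'(x) = 7/2 + 8·(x + 1) + 9·(x + 1)², so S_0'(1) = 111/2. On the right, S_1'(1) = b, so b = 111/2.

55.5000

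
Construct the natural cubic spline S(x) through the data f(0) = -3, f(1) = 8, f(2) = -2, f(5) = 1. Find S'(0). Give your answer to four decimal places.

Put σ_i = S'' at the i-th knot. Here h = (1, 1, 3) and Δ = (11, -10, 1), so the interior equations h_(i-1)·σ_(i-1) + 2(h_(i-1)+h_i)·σ_i + h_i·σ_(i+1) = 6(Δ_i − Δ_(i-1)) read
  1·σ_0 + 4·σ_1 + 1·σ_2 = 6(Δ_1 - Δ_0) = -126
  1·σ_1 + 8·σ_2 + 3·σ_3 = 6(Δ_2 - Δ_1) = 66
Natural end conditions: σ_0 = σ_3 = 0.
Solving the tridiagonal system: σ_0 = 0, σ_1 = -1074/31, σ_2 = 390/31, σ_3 = 0.
On [0, 1], S'(x) = b_0 + 2c_0·x + 3d_0·x² with b_0 = Δ_0 - h_0(2σ_0 + σ_1)/6 = 520/31, c_0 = σ_0/2 = 0, d_0 = (σ_1 - σ_0)/(6h_0) = -179/31. So S'(0) = 520/31.

16.7742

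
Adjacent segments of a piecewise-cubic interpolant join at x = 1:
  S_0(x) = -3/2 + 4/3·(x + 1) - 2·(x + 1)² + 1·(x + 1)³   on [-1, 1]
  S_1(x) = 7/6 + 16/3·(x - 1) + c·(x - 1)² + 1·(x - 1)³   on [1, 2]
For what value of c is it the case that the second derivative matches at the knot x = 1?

4

S_0''(x) = -4 + 6·(x + 1), so S_0''(1) = 8. On the right, S_1''(1) = 2c, so c = 4.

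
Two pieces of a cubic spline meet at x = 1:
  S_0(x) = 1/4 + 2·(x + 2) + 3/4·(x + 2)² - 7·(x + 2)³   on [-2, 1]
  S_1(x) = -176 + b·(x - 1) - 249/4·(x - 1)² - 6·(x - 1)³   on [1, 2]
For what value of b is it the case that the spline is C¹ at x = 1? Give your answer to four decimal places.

S_0'(x) = 2 + 3/2·(x + 2) - 21·(x + 2)², so S_0'(1) = -365/2. On the right, S_1'(1) = b, so b = -365/2.

-182.5000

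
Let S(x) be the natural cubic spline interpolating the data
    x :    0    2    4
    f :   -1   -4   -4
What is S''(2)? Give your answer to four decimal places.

1.1250

Let m_i = S''(x_i). Step sizes h_i = 2, 2; slopes of the chords Δ_i = (y_(i+1) - y_i)/h_i = -3/2, 0.
  2·m_0 + 8·m_1 + 2·m_2 = 6(Δ_1 - Δ_0) = 9
Natural end conditions: m_0 = m_2 = 0.
Forward elimination and back-substitution give m_0 = 0, m_1 = 9/8, m_2 = 0.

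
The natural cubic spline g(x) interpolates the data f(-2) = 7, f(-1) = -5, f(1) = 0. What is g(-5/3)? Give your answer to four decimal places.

With σ_i denoting the second derivative at x_i, h_i = 1, 2, and Δ_i = (y_(i+1) − y_i)/h_i = -12, 5/2:
  1·σ_0 + 6·σ_1 + 2·σ_2 = 6(Δ_1 - Δ_0) = 87
Natural end conditions: σ_0 = σ_2 = 0.
Solving: σ_0 = 0, σ_1 = 29/2, σ_2 = 0.
On [-2, -1], g(x) = 7 - 173/12·(x + 2) + 0·(x + 2)² + 29/12·(x + 2)³.
With (x + 2) = 1/3: g(-5/3) = 185/81.

2.2840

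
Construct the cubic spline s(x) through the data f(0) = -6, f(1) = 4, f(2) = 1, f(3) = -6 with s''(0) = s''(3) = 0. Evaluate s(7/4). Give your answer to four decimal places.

2.5656

Put M_i = s'' at the i-th knot. Here h = (1, 1, 1) and Δ = (10, -3, -7), so the interior equations h_(i-1)·M_(i-1) + 2(h_(i-1)+h_i)·M_i + h_i·M_(i+1) = 6(Δ_i − Δ_(i-1)) read
  1·M_0 + 4·M_1 + 1·M_2 = 6(Δ_1 - Δ_0) = -78
  1·M_1 + 4·M_2 + 1·M_3 = 6(Δ_2 - Δ_1) = -24
Natural end conditions: M_0 = M_3 = 0.
Forward elimination and back-substitution give M_0 = 0, M_1 = -96/5, M_2 = -6/5, M_3 = 0.
On [1, 2], s(x) = 4 + 18/5·(x - 1) - 48/5·(x - 1)² + 3·(x - 1)³.
With (x - 1) = 3/4: s(7/4) = 821/320.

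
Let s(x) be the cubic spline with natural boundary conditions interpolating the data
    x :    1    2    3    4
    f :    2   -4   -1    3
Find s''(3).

-2

Write M_i for s''(x_i). With h_i = 1, 1, 1 and divided differences Δ_i = -6, 3, 4, the continuity of s' gives the tridiagonal system
  1·M_0 + 4·M_1 + 1·M_2 = 6(Δ_1 - Δ_0) = 54
  1·M_1 + 4·M_2 + 1·M_3 = 6(Δ_2 - Δ_1) = 6
Natural end conditions: M_0 = M_3 = 0.
Hence M_0 = 0, M_1 = 14, M_2 = -2, M_3 = 0.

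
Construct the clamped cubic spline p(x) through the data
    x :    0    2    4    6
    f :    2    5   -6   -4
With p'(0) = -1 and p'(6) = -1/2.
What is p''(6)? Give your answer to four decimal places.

Put M_i = p'' at the i-th knot. Here h = (2, 2, 2) and Δ = (3/2, -11/2, 1), so the interior equations h_(i-1)·M_(i-1) + 2(h_(i-1)+h_i)·M_i + h_i·M_(i+1) = 6(Δ_i − Δ_(i-1)) read
  2·M_0 + 8·M_1 + 2·M_2 = 6(Δ_1 - Δ_0) = -42
  2·M_1 + 8·M_2 + 2·M_3 = 6(Δ_2 - Δ_1) = 39
Clamped end conditions give two more equations: 2h_0·M_0 + h_0·M_1 = 6(Δ_0 - p'(0)) = 15 and h_2·M_2 + 2h_2·M_3 = 6(p'(6) - Δ_2) = -9.
Forward elimination and back-substitution give M_0 = 257/30, M_1 = -289/30, M_2 = 269/30, M_3 = -101/15.

-6.7333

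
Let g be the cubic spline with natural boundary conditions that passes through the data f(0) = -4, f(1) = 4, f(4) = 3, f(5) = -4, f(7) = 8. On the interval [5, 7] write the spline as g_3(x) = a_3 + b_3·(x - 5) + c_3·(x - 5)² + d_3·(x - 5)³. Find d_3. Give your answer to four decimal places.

-1.1542

With σ_i denoting the second derivative at x_i, h_i = 1, 3, 1, 2, and Δ_i = (y_(i+1) − y_i)/h_i = 8, -1/3, -7, 6:
  1·σ_0 + 8·σ_1 + 3·σ_2 = 6(Δ_1 - Δ_0) = -50
  3·σ_1 + 8·σ_2 + 1·σ_3 = 6(Δ_2 - Δ_1) = -40
  1·σ_2 + 6·σ_3 + 2·σ_4 = 6(Δ_3 - Δ_2) = 78
Natural end conditions: σ_0 = σ_4 = 0.
Forward elimination and back-substitution give σ_0 = 0, σ_1 = -698/161, σ_2 = -822/161, σ_3 = 2230/161, σ_4 = 0.
On [5, 7], with g_3(x) = a_3 + b_3·(x - 5) + c_3·(x - 5)² + d_3·(x - 5)³: c_3 = σ_3/2 = 1115/161, d_3 = (σ_4 - σ_3)/(6h_3) = -1115/966, b_3 = Δ_3 - h_3(2σ_3 + σ_4)/6 = -1562/483.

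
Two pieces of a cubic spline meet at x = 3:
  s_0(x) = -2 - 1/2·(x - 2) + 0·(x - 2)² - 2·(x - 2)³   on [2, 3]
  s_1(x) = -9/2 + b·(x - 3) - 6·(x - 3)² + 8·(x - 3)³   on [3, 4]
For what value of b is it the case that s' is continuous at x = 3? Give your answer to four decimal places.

s_0'(x) = -1/2 + 0·(x - 2) - 6·(x - 2)², so s_0'(3) = -13/2. On the right, s_1'(3) = b, so b = -13/2.

-6.5000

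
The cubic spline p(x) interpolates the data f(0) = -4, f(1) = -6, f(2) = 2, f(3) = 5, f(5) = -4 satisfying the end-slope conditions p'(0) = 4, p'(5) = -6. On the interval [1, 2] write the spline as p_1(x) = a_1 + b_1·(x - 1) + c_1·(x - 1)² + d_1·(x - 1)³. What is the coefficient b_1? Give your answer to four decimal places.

Let m_i = p''(x_i). Step sizes h_i = 1, 1, 1, 2; slopes of the chords Δ_i = (y_(i+1) - y_i)/h_i = -2, 8, 3, -9/2.
  1·m_0 + 4·m_1 + 1·m_2 = 6(Δ_1 - Δ_0) = 60
  1·m_1 + 4·m_2 + 1·m_3 = 6(Δ_2 - Δ_1) = -30
  1·m_2 + 6·m_3 + 2·m_4 = 6(Δ_3 - Δ_2) = -45
Clamped end conditions give two more equations: 2h_0·m_0 + h_0·m_1 = 6(Δ_0 - p'(0)) = -36 and h_3·m_3 + 2h_3·m_4 = 6(p'(5) - Δ_3) = -9.
Forward elimination and back-substitution give m_0 = -2537/82, m_1 = 1061/41, m_2 = -1031/82, m_3 = -229/41, m_4 = 89/164.
On [1, 2], with p_1(x) = a_1 + b_1·(x - 1) + c_1·(x - 1)² + d_1·(x - 1)³: c_1 = m_1/2 = 1061/82, d_1 = (m_2 - m_1)/(6h_1) = -1051/164, b_1 = Δ_1 - h_1(2m_1 + m_2)/6 = 241/164.

1.4695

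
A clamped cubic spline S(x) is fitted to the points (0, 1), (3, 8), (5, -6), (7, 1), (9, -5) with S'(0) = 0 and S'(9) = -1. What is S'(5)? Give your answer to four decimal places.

Let M_i = S''(x_i). Step sizes h_i = 3, 2, 2, 2; slopes of the chords Δ_i = (y_(i+1) - y_i)/h_i = 7/3, -7, 7/2, -3.
  3·M_0 + 10·M_1 + 2·M_2 = 6(Δ_1 - Δ_0) = -56
  2·M_1 + 8·M_2 + 2·M_3 = 6(Δ_2 - Δ_1) = 63
  2·M_2 + 8·M_3 + 2·M_4 = 6(Δ_3 - Δ_2) = -39
Clamped end conditions give two more equations: 2h_0·M_0 + h_0·M_1 = 6(Δ_0 - S'(0)) = 14 and h_3·M_3 + 2h_3·M_4 = 6(S'(9) - Δ_3) = 12.
Solving: M_0 = 1045/138, M_1 = -241/23, M_2 = 1199/92, M_3 = -467/46, M_4 = 743/92.
On [5, 7], S'(x) = b_2 + 2c_2·(x - 5) + 3d_2·(x - 5)² with b_2 = Δ_2 - h_2(2M_2 + M_3)/6 = -83/46, c_2 = M_2/2 = 1199/184, d_2 = (M_3 - M_2)/(6h_2) = -711/368. So S'(5) = -83/46.

-1.8043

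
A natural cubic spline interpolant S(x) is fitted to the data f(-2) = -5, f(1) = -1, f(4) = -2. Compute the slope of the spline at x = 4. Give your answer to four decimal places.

Put σ_i = S'' at the i-th knot. Here h = (3, 3) and Δ = (4/3, -1/3), so the interior equations h_(i-1)·σ_(i-1) + 2(h_(i-1)+h_i)·σ_i + h_i·σ_(i+1) = 6(Δ_i − Δ_(i-1)) read
  3·σ_0 + 12·σ_1 + 3·σ_2 = 6(Δ_1 - Δ_0) = -10
Natural end conditions: σ_0 = σ_2 = 0.
Solving: σ_0 = 0, σ_1 = -5/6, σ_2 = 0.
On [1, 4], S'(x) = b_1 + 2c_1·(x - 1) + 3d_1·(x - 1)² with b_1 = Δ_1 - h_1(2σ_1 + σ_2)/6 = 1/2, c_1 = σ_1/2 = -5/12, d_1 = (σ_2 - σ_1)/(6h_1) = 5/108. So S'(4) = -3/4.

-0.7500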